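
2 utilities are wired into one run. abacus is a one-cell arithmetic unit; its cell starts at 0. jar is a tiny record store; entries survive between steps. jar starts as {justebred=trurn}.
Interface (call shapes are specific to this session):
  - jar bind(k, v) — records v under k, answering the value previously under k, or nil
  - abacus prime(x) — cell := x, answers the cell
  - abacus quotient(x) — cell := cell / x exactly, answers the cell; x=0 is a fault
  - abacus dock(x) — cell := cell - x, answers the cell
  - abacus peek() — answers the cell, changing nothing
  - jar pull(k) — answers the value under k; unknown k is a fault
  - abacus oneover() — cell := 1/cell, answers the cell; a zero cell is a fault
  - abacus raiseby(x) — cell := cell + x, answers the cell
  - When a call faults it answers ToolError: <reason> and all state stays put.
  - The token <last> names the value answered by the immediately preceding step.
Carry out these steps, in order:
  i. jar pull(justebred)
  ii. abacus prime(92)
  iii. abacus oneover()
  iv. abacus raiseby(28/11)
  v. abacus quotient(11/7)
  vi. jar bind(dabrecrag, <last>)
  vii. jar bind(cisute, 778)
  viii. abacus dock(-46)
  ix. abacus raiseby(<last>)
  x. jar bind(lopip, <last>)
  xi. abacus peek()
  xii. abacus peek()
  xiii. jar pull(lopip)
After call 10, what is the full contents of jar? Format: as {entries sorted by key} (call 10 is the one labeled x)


% 1. jar pull(k=justebred) => trurn
% 2. abacus prime(x=92) => 92
% 3. abacus oneover() => 1/92
% 4. abacus raiseby(x=28/11) => 2587/1012
% 5. abacus quotient(x=11/7) => 18109/11132
% 6. jar bind(k=dabrecrag, v=<last>) => nil
% 7. jar bind(k=cisute, v=778) => nil
% 8. abacus dock(x=-46) => 530181/11132
% 9. abacus raiseby(x=<last>) => 530181/5566
% 10. jar bind(k=lopip, v=<last>) => nil
% 11. abacus peek() => 530181/5566
% 12. abacus peek() => 530181/5566
% 13. jar pull(k=lopip) => 530181/5566

Answer: {cisute=778, dabrecrag=18109/11132, justebred=trurn, lopip=530181/5566}


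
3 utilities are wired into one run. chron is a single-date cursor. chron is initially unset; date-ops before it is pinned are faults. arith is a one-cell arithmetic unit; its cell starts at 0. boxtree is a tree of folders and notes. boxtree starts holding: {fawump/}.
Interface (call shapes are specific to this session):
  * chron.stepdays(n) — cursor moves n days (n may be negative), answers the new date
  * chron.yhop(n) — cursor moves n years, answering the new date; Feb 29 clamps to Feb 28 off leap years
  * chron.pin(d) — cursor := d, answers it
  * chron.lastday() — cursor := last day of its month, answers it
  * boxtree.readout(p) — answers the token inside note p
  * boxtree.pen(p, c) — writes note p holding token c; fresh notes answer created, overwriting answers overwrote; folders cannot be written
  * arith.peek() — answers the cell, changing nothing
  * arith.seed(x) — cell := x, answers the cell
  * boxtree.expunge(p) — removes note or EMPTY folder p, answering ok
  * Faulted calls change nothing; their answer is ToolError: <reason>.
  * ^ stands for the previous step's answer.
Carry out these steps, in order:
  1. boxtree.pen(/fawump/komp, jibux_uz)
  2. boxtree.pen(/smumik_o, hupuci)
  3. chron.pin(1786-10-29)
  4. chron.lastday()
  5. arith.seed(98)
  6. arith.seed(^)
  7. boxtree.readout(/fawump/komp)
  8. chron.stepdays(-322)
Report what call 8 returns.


Answer: 1785-12-13

Derivation:
-- boxtree.pen(p='/fawump/komp', c='jibux_uz') ~> created
-- boxtree.pen(p='/smumik_o', c='hupuci') ~> created
-- chron.pin(d='1786-10-29') ~> 1786-10-29
-- chron.lastday() ~> 1786-10-31
-- arith.seed(x='98') ~> 98
-- arith.seed(x='^') ~> 98
-- boxtree.readout(p='/fawump/komp') ~> jibux_uz
-- chron.stepdays(n='-322') ~> 1785-12-13


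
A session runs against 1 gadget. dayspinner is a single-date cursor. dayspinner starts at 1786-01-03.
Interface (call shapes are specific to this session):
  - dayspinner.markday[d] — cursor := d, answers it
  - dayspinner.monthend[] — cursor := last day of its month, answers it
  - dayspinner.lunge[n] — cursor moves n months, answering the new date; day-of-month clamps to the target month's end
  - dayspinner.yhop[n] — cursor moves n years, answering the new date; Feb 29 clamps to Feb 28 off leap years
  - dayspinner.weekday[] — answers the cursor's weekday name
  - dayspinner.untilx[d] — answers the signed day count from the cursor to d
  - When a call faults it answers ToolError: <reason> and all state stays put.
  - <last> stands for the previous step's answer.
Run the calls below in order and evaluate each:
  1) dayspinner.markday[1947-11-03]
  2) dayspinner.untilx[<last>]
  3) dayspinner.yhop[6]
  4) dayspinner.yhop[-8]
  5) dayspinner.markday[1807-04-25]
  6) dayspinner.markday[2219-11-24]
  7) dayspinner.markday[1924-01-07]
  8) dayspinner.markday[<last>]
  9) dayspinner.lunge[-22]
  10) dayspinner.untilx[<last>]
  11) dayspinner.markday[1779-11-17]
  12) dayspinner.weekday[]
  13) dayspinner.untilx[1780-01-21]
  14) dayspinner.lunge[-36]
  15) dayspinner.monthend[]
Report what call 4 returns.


Answer: 1945-11-03

Derivation:
·→ markday(1947-11-03)
·← 1947-11-03
·→ untilx(<last>)
·← 0
·→ yhop(6)
·← 1953-11-03
·→ yhop(-8)
·← 1945-11-03
·→ markday(1807-04-25)
·← 1807-04-25
·→ markday(2219-11-24)
·← 2219-11-24
·→ markday(1924-01-07)
·← 1924-01-07
·→ markday(<last>)
·← 1924-01-07
·→ lunge(-22)
·← 1922-03-07
·→ untilx(<last>)
·← 0
·→ markday(1779-11-17)
·← 1779-11-17
·→ weekday()
·← Wednesday
·→ untilx(1780-01-21)
·← 65
·→ lunge(-36)
·← 1776-11-17
·→ monthend()
·← 1776-11-30


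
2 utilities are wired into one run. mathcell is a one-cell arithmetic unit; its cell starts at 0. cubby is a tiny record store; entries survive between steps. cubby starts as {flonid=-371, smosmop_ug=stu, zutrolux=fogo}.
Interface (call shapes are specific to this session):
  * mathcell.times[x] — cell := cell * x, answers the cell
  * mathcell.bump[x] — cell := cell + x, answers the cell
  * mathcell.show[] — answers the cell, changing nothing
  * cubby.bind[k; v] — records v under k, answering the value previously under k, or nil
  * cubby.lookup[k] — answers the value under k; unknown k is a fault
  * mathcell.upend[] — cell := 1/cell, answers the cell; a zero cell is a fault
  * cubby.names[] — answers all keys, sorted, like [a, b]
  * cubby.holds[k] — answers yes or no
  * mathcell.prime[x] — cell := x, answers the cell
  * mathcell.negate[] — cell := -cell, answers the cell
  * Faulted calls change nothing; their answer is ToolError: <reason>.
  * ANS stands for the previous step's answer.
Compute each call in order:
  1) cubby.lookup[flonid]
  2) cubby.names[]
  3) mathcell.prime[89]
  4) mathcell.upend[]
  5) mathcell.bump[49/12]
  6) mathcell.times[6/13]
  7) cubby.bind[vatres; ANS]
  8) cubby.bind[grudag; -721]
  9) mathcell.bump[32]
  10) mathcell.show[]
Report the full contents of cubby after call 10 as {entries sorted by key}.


# 1. cubby.lookup(flonid) : -371
# 2. cubby.names() : [flonid, smosmop_ug, zutrolux]
# 3. mathcell.prime(89) : 89
# 4. mathcell.upend() : 1/89
# 5. mathcell.bump(49/12) : 4373/1068
# 6. mathcell.times(6/13) : 4373/2314
# 7. cubby.bind(vatres, ANS) : nil
# 8. cubby.bind(grudag, -721) : nil
# 9. mathcell.bump(32) : 78421/2314
# 10. mathcell.show() : 78421/2314

Answer: {flonid=-371, grudag=-721, smosmop_ug=stu, vatres=4373/2314, zutrolux=fogo}


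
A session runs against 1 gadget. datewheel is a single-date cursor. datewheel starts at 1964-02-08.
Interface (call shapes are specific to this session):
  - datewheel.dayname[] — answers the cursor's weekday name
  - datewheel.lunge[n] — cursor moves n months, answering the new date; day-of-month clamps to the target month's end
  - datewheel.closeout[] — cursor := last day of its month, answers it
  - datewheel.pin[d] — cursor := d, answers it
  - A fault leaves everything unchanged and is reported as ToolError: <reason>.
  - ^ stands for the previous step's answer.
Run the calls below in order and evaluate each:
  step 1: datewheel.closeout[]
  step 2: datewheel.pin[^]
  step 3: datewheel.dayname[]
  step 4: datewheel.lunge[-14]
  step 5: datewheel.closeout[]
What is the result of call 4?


Answer: 1962-12-29

Derivation:
-> datewheel.closeout()
<- 1964-02-29
-> datewheel.pin(d='^')
<- 1964-02-29
-> datewheel.dayname()
<- Saturday
-> datewheel.lunge(n='-14')
<- 1962-12-29
-> datewheel.closeout()
<- 1962-12-31


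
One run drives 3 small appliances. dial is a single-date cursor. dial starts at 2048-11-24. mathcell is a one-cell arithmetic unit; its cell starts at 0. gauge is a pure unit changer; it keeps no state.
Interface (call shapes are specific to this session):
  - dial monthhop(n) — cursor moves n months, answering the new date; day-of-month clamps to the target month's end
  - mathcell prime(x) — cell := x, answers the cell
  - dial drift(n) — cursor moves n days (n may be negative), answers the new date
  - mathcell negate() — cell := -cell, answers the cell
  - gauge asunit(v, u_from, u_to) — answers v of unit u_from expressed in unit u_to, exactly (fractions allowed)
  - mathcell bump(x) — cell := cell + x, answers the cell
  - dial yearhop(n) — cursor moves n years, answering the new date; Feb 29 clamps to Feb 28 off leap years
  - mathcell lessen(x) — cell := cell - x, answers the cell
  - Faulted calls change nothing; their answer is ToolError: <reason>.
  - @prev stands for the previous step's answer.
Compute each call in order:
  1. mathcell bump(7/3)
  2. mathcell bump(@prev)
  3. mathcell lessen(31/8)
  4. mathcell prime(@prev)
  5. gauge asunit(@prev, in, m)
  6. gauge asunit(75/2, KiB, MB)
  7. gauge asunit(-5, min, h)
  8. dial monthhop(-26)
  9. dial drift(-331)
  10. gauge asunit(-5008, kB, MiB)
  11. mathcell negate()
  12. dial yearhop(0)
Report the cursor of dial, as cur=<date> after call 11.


~$ mathcell bump 7/3
= 7/3
~$ mathcell bump @prev
= 14/3
~$ mathcell lessen 31/8
= 19/24
~$ mathcell prime @prev
= 19/24
~$ gauge asunit @prev in m
= 2413/120000
~$ gauge asunit 75/2 KiB MB
= 24/625
~$ gauge asunit -5 min h
= -1/12
~$ dial monthhop -26
= 2046-09-24
~$ dial drift -331
= 2045-10-28
~$ gauge asunit -5008 kB MiB
= -39125/8192
~$ mathcell negate
= -19/24
~$ dial yearhop 0
= 2045-10-28

Answer: cur=2045-10-28


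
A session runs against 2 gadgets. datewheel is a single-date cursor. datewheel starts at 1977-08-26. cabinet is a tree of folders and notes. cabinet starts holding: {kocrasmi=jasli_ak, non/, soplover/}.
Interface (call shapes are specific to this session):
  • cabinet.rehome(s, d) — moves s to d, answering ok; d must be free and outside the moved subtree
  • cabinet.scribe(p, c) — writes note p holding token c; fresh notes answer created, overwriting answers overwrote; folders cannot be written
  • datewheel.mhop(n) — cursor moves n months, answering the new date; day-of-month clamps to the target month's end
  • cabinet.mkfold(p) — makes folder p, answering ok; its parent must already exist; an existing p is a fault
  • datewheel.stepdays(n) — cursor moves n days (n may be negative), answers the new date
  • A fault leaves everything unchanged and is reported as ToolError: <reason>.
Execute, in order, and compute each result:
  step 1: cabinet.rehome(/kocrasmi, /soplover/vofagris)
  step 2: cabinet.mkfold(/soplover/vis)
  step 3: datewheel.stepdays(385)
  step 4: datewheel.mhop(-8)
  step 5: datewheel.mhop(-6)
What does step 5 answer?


$ cabinet.rehome s='/kocrasmi' d='/soplover/vofagris'
  ok
$ cabinet.mkfold p='/soplover/vis'
  ok
$ datewheel.stepdays n='385'
  1978-09-15
$ datewheel.mhop n='-8'
  1978-01-15
$ datewheel.mhop n='-6'
  1977-07-15

Answer: 1977-07-15


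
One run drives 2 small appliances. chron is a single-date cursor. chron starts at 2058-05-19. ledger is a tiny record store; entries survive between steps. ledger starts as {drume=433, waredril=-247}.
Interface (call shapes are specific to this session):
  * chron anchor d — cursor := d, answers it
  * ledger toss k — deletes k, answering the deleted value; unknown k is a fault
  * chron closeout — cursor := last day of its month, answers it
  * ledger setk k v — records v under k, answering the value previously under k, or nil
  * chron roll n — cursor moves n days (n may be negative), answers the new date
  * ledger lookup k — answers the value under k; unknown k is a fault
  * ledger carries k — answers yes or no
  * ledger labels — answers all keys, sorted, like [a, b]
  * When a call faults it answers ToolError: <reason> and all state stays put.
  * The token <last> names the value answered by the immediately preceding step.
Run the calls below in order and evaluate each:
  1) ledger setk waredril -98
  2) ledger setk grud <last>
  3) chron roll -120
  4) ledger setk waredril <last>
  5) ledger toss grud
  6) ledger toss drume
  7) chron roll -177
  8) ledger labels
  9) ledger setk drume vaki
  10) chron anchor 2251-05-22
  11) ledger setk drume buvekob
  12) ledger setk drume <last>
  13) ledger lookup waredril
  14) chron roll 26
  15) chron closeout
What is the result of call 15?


# ledger setk(k: waredril, v: -98) ~> -247
# ledger setk(k: grud, v: <last>) ~> nil
# chron roll(n: -120) ~> 2058-01-19
# ledger setk(k: waredril, v: <last>) ~> -98
# ledger toss(k: grud) ~> -247
# ledger toss(k: drume) ~> 433
# chron roll(n: -177) ~> 2057-07-26
# ledger labels() ~> [waredril]
# ledger setk(k: drume, v: vaki) ~> nil
# chron anchor(d: 2251-05-22) ~> 2251-05-22
# ledger setk(k: drume, v: buvekob) ~> vaki
# ledger setk(k: drume, v: <last>) ~> buvekob
# ledger lookup(k: waredril) ~> 2058-01-19
# chron roll(n: 26) ~> 2251-06-17
# chron closeout() ~> 2251-06-30

Answer: 2251-06-30


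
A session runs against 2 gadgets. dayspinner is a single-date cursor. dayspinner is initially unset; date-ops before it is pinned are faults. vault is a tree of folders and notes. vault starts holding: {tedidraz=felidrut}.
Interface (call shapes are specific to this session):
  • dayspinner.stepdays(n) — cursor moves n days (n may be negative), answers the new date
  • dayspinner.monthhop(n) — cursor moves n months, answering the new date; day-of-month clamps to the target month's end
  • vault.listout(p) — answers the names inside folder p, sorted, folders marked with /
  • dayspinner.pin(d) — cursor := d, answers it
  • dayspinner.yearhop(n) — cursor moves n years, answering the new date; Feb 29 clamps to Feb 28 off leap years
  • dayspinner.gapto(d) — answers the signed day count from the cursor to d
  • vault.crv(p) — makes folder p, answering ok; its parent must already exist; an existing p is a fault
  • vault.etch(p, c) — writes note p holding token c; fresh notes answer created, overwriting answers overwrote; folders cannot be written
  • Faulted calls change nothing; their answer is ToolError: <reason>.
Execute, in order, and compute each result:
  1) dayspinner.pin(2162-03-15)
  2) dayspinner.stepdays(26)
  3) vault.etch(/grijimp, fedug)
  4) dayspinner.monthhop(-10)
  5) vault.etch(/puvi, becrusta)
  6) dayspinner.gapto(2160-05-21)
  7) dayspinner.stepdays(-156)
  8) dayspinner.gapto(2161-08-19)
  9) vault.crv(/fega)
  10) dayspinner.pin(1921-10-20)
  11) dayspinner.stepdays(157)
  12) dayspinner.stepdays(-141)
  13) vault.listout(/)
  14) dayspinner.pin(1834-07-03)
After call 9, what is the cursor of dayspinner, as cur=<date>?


Answer: cur=2161-01-05

Derivation:
Then pin with d: 2162-03-15, giving 2162-03-15.
I call stepdays with n: 26, giving 2162-04-10.
I use etch with p: /grijimp, c: fedug, and see created.
Now I run monthhop with n: -10, giving 2161-06-10.
Calling etch with p: /puvi, c: becrusta, giving created.
Now I run gapto with d: 2160-05-21, giving -385.
I run stepdays with n: -156, — result: 2161-01-05.
I run gapto with d: 2161-08-19, which returns 226.
Now I run crv with p: /fega, → ok.
Calling pin with d: 1921-10-20, yielding 1921-10-20.
I use stepdays with n: 157, → 1922-03-26.
Next I call stepdays with n: -141, — result: 1921-11-05.
I invoke listout with p: /, yielding [fega/, grijimp, puvi, tedidraz].
Then pin with d: 1834-07-03, — result: 1834-07-03.


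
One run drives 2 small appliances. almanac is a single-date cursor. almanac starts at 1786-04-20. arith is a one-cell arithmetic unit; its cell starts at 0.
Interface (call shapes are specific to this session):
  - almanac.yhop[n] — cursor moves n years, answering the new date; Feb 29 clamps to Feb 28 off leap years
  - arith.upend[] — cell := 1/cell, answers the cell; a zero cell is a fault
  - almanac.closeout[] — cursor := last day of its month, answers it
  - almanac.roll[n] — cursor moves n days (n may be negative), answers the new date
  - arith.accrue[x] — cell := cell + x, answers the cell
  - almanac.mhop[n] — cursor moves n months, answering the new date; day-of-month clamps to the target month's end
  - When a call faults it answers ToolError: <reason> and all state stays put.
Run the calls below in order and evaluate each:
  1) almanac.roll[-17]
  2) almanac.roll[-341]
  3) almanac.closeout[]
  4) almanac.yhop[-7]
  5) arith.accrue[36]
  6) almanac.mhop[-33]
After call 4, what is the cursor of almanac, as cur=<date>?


Answer: cur=1778-04-30

Derivation:
I invoke almanac.roll with n→-17, and get 1786-04-03.
I run almanac.roll with n→-341, and see 1785-04-27.
Now I run almanac.closeout, and observe 1785-04-30.
Then almanac.yhop with n→-7, giving 1778-04-30.
I run arith.accrue with x→36, which returns 36.
I call almanac.mhop with n→-33, and see 1775-07-30.


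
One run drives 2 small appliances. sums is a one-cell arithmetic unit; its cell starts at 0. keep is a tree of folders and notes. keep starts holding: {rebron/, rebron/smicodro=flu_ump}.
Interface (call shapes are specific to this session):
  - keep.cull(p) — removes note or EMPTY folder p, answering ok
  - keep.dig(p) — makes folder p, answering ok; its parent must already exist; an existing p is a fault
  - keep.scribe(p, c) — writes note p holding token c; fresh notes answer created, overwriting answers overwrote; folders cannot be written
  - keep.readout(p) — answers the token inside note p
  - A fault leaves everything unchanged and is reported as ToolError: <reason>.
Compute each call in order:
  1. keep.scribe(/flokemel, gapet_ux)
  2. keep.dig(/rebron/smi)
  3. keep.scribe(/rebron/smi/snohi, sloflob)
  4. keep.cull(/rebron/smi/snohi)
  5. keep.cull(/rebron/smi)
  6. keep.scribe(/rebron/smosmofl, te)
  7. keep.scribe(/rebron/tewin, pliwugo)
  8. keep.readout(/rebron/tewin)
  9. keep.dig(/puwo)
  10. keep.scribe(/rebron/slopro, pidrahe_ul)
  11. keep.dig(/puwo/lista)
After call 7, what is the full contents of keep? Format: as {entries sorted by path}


Do: keep.scribe[p=/flokemel; c=gapet_ux]
See: created
Do: keep.dig[p=/rebron/smi]
See: ok
Do: keep.scribe[p=/rebron/smi/snohi; c=sloflob]
See: created
Do: keep.cull[p=/rebron/smi/snohi]
See: ok
Do: keep.cull[p=/rebron/smi]
See: ok
Do: keep.scribe[p=/rebron/smosmofl; c=te]
See: created
Do: keep.scribe[p=/rebron/tewin; c=pliwugo]
See: created
Do: keep.readout[p=/rebron/tewin]
See: pliwugo
Do: keep.dig[p=/puwo]
See: ok
Do: keep.scribe[p=/rebron/slopro; c=pidrahe_ul]
See: created
Do: keep.dig[p=/puwo/lista]
See: ok

Answer: {flokemel=gapet_ux, rebron/, rebron/smicodro=flu_ump, rebron/smosmofl=te, rebron/tewin=pliwugo}


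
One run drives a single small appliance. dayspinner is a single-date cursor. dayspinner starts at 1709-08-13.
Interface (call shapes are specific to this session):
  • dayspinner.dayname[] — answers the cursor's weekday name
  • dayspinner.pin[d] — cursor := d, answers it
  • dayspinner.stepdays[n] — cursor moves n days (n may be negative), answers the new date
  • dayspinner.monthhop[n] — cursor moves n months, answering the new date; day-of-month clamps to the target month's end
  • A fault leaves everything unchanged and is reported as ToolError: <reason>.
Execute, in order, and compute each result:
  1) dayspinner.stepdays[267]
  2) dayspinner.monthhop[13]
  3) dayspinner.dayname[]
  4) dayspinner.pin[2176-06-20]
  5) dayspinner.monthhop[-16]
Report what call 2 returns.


Do: dayspinner.stepdays[n: 267]
See: 1710-05-07
Do: dayspinner.monthhop[n: 13]
See: 1711-06-07
Do: dayspinner.dayname[]
See: Sunday
Do: dayspinner.pin[d: 2176-06-20]
See: 2176-06-20
Do: dayspinner.monthhop[n: -16]
See: 2175-02-20

Answer: 1711-06-07


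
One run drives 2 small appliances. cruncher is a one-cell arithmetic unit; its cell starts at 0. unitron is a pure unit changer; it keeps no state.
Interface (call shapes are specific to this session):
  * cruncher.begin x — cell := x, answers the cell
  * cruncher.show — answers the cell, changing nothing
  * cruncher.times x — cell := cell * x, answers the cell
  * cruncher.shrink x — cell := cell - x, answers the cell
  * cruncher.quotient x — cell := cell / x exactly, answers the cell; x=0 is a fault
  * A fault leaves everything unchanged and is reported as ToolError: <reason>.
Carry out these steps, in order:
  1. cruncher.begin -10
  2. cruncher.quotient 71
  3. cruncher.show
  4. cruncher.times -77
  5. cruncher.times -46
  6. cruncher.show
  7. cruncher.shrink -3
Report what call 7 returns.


# 1. begin(x=-10) : -10
# 2. quotient(x=71) : -10/71
# 3. show() : -10/71
# 4. times(x=-77) : 770/71
# 5. times(x=-46) : -35420/71
# 6. show() : -35420/71
# 7. shrink(x=-3) : -35207/71

Answer: -35207/71


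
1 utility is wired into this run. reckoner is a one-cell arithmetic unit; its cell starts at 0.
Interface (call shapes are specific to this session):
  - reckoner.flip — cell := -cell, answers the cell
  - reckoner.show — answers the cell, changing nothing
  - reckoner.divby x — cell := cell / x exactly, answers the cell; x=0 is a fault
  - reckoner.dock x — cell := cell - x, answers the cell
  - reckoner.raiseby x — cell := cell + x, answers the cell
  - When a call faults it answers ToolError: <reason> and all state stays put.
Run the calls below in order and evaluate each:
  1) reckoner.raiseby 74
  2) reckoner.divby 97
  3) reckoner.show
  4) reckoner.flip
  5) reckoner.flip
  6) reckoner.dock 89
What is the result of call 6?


Answer: -8559/97

Derivation:
-> raiseby(x: 74)
<- 74
-> divby(x: 97)
<- 74/97
-> show()
<- 74/97
-> flip()
<- -74/97
-> flip()
<- 74/97
-> dock(x: 89)
<- -8559/97


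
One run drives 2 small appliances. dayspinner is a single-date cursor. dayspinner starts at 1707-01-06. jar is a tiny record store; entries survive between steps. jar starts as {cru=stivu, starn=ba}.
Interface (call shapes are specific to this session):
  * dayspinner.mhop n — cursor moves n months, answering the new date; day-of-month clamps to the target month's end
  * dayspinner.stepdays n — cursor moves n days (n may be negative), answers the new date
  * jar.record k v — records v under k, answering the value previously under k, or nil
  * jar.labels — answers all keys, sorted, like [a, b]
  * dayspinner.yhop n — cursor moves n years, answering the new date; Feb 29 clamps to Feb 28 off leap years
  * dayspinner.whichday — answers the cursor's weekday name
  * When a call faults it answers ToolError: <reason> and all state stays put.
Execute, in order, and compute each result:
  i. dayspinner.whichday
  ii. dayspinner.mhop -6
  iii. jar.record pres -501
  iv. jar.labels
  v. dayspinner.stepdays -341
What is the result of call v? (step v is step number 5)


Step: dayspinner.whichday[]
Result: Thursday
Step: dayspinner.mhop[n=-6]
Result: 1706-07-06
Step: jar.record[k=pres; v=-501]
Result: nil
Step: jar.labels[]
Result: [cru, pres, starn]
Step: dayspinner.stepdays[n=-341]
Result: 1705-07-30

Answer: 1705-07-30


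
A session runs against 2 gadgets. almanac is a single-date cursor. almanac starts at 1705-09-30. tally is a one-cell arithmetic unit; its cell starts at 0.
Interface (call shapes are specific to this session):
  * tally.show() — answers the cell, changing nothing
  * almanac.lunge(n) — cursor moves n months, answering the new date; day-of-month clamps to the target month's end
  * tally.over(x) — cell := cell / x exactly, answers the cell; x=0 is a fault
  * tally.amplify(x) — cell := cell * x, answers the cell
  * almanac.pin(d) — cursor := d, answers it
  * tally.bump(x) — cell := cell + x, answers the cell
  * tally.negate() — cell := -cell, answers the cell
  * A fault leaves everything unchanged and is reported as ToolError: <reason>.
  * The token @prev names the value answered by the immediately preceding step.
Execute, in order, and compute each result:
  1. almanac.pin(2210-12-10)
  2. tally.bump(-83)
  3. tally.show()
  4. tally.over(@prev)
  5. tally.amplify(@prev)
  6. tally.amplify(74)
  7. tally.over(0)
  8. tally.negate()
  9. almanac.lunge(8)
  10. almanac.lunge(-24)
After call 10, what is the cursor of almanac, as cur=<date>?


Answer: cur=2209-08-10

Derivation:
I call pin on d→2210-12-10, giving 2210-12-10.
Calling bump on x→-83, giving -83.
Next I call show, giving -83.
I use over on x→@prev, and see 1.
Then amplify on x→@prev, and get 1.
I call amplify on x→74, and get 74.
I call over on x→0, which returns ToolError: division by zero.
Next I call negate(), which returns -74.
I call lunge on n→8, which returns 2211-08-10.
Then lunge on n→-24, and get 2209-08-10.


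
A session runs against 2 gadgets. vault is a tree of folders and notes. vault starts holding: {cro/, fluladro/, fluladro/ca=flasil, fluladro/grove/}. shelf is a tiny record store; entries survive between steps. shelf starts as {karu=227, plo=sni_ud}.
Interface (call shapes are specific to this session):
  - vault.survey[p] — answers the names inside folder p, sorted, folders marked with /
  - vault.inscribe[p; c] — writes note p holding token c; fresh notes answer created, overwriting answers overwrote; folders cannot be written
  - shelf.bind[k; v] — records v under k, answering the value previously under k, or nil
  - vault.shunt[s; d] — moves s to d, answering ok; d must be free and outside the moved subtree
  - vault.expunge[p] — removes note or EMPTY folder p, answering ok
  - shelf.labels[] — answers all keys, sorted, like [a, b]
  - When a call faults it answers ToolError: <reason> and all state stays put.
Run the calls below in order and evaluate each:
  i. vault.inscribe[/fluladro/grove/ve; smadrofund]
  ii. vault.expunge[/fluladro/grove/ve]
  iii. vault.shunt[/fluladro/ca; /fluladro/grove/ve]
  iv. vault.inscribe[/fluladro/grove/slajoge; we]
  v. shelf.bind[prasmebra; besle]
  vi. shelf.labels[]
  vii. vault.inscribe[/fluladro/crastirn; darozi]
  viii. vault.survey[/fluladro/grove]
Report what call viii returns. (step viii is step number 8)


Answer: [slajoge, ve]

Derivation:
·→ vault.inscribe(p=/fluladro/grove/ve, c=smadrofund)
·← created
·→ vault.expunge(p=/fluladro/grove/ve)
·← ok
·→ vault.shunt(s=/fluladro/ca, d=/fluladro/grove/ve)
·← ok
·→ vault.inscribe(p=/fluladro/grove/slajoge, c=we)
·← created
·→ shelf.bind(k=prasmebra, v=besle)
·← nil
·→ shelf.labels()
·← [karu, plo, prasmebra]
·→ vault.inscribe(p=/fluladro/crastirn, c=darozi)
·← created
·→ vault.survey(p=/fluladro/grove)
·← [slajoge, ve]


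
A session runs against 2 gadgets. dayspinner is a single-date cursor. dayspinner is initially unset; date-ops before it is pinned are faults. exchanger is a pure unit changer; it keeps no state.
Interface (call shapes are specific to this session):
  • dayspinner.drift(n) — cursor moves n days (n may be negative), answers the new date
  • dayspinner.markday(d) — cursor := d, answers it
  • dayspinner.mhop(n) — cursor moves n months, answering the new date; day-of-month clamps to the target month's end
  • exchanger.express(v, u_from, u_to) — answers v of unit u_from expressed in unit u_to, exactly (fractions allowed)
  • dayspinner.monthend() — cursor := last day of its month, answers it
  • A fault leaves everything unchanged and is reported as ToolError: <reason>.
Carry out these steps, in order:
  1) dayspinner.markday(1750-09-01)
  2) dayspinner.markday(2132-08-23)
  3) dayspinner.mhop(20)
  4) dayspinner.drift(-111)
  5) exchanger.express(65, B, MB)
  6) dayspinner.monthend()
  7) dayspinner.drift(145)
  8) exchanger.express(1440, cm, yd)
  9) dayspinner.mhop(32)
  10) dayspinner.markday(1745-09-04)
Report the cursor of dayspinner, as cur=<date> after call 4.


==> dayspinner.markday(d→1750-09-01)
<== 1750-09-01
==> dayspinner.markday(d→2132-08-23)
<== 2132-08-23
==> dayspinner.mhop(n→20)
<== 2134-04-23
==> dayspinner.drift(n→-111)
<== 2134-01-02
==> exchanger.express(v→65, u_from→B, u_to→MB)
<== 13/200000
==> dayspinner.monthend()
<== 2134-01-31
==> dayspinner.drift(n→145)
<== 2134-06-25
==> exchanger.express(v→1440, u_from→cm, u_to→yd)
<== 2000/127
==> dayspinner.mhop(n→32)
<== 2137-02-25
==> dayspinner.markday(d→1745-09-04)
<== 1745-09-04

Answer: cur=2134-01-02


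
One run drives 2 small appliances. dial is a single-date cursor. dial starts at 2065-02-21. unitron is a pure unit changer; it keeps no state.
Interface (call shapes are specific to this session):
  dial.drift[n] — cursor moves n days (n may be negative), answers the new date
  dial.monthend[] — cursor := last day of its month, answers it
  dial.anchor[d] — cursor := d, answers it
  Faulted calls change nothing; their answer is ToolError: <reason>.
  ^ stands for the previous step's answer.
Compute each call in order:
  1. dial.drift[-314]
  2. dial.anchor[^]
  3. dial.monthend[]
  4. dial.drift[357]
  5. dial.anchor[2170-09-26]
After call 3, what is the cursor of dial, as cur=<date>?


Answer: cur=2064-04-30

Derivation:
Then drift(n: -314), and see 2064-04-13.
Invoking anchor(d: ^), yielding 2064-04-13.
Invoking monthend(), and observe 2064-04-30.
I try drift(n: 357), yielding 2065-04-22.
Calling anchor(d: 2170-09-26), yielding 2170-09-26.


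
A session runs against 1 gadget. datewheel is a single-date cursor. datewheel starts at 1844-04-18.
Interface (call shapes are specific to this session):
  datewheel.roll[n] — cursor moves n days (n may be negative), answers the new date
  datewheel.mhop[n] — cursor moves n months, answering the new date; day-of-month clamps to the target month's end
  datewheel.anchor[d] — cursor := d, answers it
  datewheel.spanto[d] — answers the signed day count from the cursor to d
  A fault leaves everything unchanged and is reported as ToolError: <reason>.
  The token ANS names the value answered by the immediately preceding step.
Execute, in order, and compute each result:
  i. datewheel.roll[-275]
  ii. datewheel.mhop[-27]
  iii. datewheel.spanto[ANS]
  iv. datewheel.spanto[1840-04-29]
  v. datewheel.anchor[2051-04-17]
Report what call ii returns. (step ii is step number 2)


Answer: 1841-04-18

Derivation:
;; 1. roll(n: -275) == 1843-07-18
;; 2. mhop(n: -27) == 1841-04-18
;; 3. spanto(d: ANS) == 0
;; 4. spanto(d: 1840-04-29) == -354
;; 5. anchor(d: 2051-04-17) == 2051-04-17


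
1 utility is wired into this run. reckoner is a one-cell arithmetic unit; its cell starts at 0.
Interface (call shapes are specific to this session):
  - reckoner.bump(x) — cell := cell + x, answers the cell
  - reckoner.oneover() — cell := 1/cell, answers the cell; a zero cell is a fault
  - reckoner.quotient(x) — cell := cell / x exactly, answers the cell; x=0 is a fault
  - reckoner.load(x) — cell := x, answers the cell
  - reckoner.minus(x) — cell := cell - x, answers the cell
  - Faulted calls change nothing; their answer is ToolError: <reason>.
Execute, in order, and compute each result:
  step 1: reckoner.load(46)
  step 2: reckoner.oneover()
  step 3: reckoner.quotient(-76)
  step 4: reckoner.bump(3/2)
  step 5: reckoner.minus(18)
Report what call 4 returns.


Answer: 5243/3496

Derivation:
-- 1. reckoner.load(x=46) -> 46
-- 2. reckoner.oneover() -> 1/46
-- 3. reckoner.quotient(x=-76) -> -1/3496
-- 4. reckoner.bump(x=3/2) -> 5243/3496
-- 5. reckoner.minus(x=18) -> -57685/3496


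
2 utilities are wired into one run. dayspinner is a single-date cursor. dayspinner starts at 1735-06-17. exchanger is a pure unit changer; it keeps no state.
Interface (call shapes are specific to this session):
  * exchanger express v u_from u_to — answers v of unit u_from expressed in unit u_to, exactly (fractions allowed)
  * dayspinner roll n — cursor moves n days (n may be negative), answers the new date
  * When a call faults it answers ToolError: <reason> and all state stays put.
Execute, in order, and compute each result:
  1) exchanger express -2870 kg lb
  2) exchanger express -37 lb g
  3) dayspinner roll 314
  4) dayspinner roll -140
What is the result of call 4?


I run exchanger express(-2870, kg, lb), — result: -41000000000/6479891.
I call exchanger express(-37, lb, g), which returns -1678291769/100000.
Next I call dayspinner roll(314), which returns 1736-04-26.
I try dayspinner roll(-140), and see 1735-12-08.

Answer: 1735-12-08


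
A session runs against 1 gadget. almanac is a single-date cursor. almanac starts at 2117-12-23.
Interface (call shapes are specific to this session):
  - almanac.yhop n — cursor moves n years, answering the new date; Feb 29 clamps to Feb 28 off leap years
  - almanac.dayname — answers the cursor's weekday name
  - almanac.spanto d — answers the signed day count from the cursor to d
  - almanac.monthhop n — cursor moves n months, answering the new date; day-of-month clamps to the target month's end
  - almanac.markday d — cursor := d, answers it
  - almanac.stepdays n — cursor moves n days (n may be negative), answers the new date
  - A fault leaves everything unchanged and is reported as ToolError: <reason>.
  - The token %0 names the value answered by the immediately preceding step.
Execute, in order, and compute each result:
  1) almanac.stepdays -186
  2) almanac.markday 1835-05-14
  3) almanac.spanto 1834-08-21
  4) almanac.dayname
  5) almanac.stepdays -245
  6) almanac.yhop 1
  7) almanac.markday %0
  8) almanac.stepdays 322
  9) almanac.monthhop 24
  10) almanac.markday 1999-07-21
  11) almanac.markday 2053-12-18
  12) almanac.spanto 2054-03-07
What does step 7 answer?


Answer: 1835-09-11

Derivation:
Step: almanac.stepdays[n: -186]
Result: 2117-06-20
Step: almanac.markday[d: 1835-05-14]
Result: 1835-05-14
Step: almanac.spanto[d: 1834-08-21]
Result: -266
Step: almanac.dayname[]
Result: Thursday
Step: almanac.stepdays[n: -245]
Result: 1834-09-11
Step: almanac.yhop[n: 1]
Result: 1835-09-11
Step: almanac.markday[d: %0]
Result: 1835-09-11
Step: almanac.stepdays[n: 322]
Result: 1836-07-29
Step: almanac.monthhop[n: 24]
Result: 1838-07-29
Step: almanac.markday[d: 1999-07-21]
Result: 1999-07-21
Step: almanac.markday[d: 2053-12-18]
Result: 2053-12-18
Step: almanac.spanto[d: 2054-03-07]
Result: 79


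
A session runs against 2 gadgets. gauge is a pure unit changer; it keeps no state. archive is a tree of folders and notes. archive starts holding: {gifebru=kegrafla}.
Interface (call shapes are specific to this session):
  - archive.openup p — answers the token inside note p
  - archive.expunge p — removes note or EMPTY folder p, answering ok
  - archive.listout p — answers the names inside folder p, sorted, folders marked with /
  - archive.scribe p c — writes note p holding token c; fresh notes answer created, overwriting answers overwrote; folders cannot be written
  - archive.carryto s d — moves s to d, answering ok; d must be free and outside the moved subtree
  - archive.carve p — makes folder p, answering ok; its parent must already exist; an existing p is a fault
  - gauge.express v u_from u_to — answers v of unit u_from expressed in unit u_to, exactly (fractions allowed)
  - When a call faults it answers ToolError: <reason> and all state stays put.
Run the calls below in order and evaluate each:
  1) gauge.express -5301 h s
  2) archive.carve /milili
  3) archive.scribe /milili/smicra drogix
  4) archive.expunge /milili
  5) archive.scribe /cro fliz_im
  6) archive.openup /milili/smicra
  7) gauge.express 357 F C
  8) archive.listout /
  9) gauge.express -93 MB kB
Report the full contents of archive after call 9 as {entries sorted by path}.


I use gauge.express passing v: -5301, u_from: h, u_to: s, which returns -19083600.
Invoking archive.carve passing p: /milili, which returns ok.
Next I call archive.scribe passing p: /milili/smicra, c: drogix, which returns created.
Invoking archive.expunge passing p: /milili, — result: ToolError: not empty.
I run archive.scribe passing p: /cro, c: fliz_im, and get created.
I invoke archive.openup passing p: /milili/smicra, → drogix.
I invoke gauge.express passing v: 357, u_from: F, u_to: C, — result: 1625/9.
Invoking archive.listout passing p: /, giving [cro, gifebru, milili/].
I run gauge.express passing v: -93, u_from: MB, u_to: kB, giving -93000.

Answer: {cro=fliz_im, gifebru=kegrafla, milili/, milili/smicra=drogix}


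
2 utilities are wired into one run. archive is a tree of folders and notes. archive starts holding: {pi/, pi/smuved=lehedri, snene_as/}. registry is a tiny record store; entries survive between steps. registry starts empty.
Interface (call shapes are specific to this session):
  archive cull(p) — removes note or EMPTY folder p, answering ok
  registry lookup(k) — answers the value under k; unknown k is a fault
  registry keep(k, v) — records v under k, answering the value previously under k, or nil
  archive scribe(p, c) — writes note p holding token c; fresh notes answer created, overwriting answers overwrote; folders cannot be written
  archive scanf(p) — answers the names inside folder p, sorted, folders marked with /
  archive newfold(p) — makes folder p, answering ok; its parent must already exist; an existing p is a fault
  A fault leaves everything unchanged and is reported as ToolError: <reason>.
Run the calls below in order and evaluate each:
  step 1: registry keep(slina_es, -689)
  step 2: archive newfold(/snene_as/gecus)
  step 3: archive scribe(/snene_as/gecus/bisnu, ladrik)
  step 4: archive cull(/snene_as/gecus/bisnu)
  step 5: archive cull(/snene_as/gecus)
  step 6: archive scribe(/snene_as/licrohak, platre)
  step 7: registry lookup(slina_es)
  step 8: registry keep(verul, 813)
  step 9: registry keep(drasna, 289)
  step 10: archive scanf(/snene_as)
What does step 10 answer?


Answer: [licrohak]

Derivation:
$ registry keep k→slina_es v→-689
  nil
$ archive newfold p→/snene_as/gecus
  ok
$ archive scribe p→/snene_as/gecus/bisnu c→ladrik
  created
$ archive cull p→/snene_as/gecus/bisnu
  ok
$ archive cull p→/snene_as/gecus
  ok
$ archive scribe p→/snene_as/licrohak c→platre
  created
$ registry lookup k→slina_es
  -689
$ registry keep k→verul v→813
  nil
$ registry keep k→drasna v→289
  nil
$ archive scanf p→/snene_as
  [licrohak]


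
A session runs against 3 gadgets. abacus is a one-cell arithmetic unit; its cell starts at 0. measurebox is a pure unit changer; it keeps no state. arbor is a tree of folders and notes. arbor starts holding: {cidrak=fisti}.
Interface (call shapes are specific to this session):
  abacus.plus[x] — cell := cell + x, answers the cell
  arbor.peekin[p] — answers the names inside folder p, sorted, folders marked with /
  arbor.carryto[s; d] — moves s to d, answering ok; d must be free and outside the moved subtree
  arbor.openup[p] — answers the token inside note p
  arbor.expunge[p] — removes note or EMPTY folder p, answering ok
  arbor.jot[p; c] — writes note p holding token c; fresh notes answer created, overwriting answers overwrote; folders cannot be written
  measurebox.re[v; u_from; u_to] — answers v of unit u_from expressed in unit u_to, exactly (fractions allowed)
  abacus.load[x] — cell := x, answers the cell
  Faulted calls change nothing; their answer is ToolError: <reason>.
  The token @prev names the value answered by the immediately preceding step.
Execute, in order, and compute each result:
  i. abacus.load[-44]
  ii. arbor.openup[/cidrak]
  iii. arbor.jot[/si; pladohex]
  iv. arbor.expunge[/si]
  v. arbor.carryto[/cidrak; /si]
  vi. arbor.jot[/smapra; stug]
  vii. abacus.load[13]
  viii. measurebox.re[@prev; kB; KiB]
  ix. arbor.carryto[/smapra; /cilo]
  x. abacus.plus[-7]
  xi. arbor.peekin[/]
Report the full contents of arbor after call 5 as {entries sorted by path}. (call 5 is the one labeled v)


Act: load[-44]
Obs: -44
Act: openup[/cidrak]
Obs: fisti
Act: jot[/si; pladohex]
Obs: created
Act: expunge[/si]
Obs: ok
Act: carryto[/cidrak; /si]
Obs: ok
Act: jot[/smapra; stug]
Obs: created
Act: load[13]
Obs: 13
Act: re[@prev; kB; KiB]
Obs: 1625/128
Act: carryto[/smapra; /cilo]
Obs: ok
Act: plus[-7]
Obs: 6
Act: peekin[/]
Obs: [cilo, si]

Answer: {si=fisti}
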